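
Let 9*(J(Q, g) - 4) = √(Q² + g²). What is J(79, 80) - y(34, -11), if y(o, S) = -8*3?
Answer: 28 + √12641/9 ≈ 40.492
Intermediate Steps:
y(o, S) = -24
J(Q, g) = 4 + √(Q² + g²)/9
J(79, 80) - y(34, -11) = (4 + √(79² + 80²)/9) - 1*(-24) = (4 + √(6241 + 6400)/9) + 24 = (4 + √12641/9) + 24 = 28 + √12641/9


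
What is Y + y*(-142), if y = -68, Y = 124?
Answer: 9780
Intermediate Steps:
Y + y*(-142) = 124 - 68*(-142) = 124 + 9656 = 9780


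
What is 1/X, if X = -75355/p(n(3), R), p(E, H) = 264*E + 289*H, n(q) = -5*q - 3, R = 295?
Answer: -80503/75355 ≈ -1.0683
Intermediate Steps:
n(q) = -3 - 5*q
X = -75355/80503 (X = -75355/(264*(-3 - 5*3) + 289*295) = -75355/(264*(-3 - 15) + 85255) = -75355/(264*(-18) + 85255) = -75355/(-4752 + 85255) = -75355/80503 ≈ -0.93605)
1/X = 1/(-75355/80503) = -80503/75355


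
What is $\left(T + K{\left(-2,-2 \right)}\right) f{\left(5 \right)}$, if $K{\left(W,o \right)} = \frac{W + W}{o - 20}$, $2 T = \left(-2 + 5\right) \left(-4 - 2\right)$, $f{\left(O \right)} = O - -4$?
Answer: $- \frac{873}{11} \approx -79.364$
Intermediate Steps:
$f{\left(O \right)} = 4 + O$ ($f{\left(O \right)} = O + 4 = 4 + O$)
$T = -9$ ($T = \frac{\left(-2 + 5\right) \left(-4 - 2\right)}{2} = \frac{3 \left(-6\right)}{2} = \frac{1}{2} \left(-18\right) = -9$)
$K{\left(W,o \right)} = \frac{2 W}{-20 + o}$ ($K{\left(W,o \right)} = \frac{2 W}{o - 20} = \frac{2 W}{-20 + o}$)
$\left(T + K{\left(-2,-2 \right)}\right) f{\left(5 \right)} = \left(-9 + 2 \left(-2\right) \frac{1}{-20 - 2}\right) \left(4 + 5\right) = \left(-9 + 2 \left(-2\right) \frac{1}{-22}\right) 9 = \left(-9 + 2 \left(-2\right) \left(- \frac{1}{22}\right)\right) 9 = \left(-9 + \frac{2}{11}\right) 9 = \left(- \frac{97}{11}\right) 9 = - \frac{873}{11}$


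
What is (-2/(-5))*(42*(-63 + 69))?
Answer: 504/5 ≈ 100.80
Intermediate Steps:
(-2/(-5))*(42*(-63 + 69)) = (-2*(-⅕))*(42*6) = (⅖)*252 = 504/5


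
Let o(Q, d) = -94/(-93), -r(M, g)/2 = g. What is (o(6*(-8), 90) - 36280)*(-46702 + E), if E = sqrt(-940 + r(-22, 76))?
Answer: 157570026092/93 - 6747892*I*sqrt(273)/93 ≈ 1.6943e+9 - 1.1989e+6*I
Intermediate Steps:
r(M, g) = -2*g
o(Q, d) = 94/93 (o(Q, d) = -94*(-1/93) = 94/93)
E = 2*I*sqrt(273) (E = sqrt(-940 - 2*76) = sqrt(-940 - 152) = sqrt(-1092) = 2*I*sqrt(273) ≈ 33.045*I)
(o(6*(-8), 90) - 36280)*(-46702 + E) = (94/93 - 36280)*(-46702 + 2*I*sqrt(273)) = -3373946*(-46702 + 2*I*sqrt(273))/93 = 157570026092/93 - 6747892*I*sqrt(273)/93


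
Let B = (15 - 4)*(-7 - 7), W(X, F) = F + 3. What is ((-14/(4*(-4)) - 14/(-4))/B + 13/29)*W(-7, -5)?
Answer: -2143/2552 ≈ -0.83973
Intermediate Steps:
W(X, F) = 3 + F
B = -154 (B = 11*(-14) = -154)
((-14/(4*(-4)) - 14/(-4))/B + 13/29)*W(-7, -5) = ((-14/(4*(-4)) - 14/(-4))/(-154) + 13/29)*(3 - 5) = ((-14/(-16) - 14*(-1/4))*(-1/154) + 13*(1/29))*(-2) = ((-14*(-1/16) + 7/2)*(-1/154) + 13/29)*(-2) = ((7/8 + 7/2)*(-1/154) + 13/29)*(-2) = ((35/8)*(-1/154) + 13/29)*(-2) = (-5/176 + 13/29)*(-2) = (2143/5104)*(-2) = -2143/2552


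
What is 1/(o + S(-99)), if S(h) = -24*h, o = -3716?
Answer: -1/1340 ≈ -0.00074627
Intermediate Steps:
1/(o + S(-99)) = 1/(-3716 - 24*(-99)) = 1/(-3716 + 2376) = 1/(-1340) = -1/1340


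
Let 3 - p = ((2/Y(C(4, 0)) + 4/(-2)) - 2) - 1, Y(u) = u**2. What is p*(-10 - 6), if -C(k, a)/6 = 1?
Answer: -1144/9 ≈ -127.11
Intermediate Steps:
C(k, a) = -6 (C(k, a) = -6*1 = -6)
p = 143/18 (p = 3 - (((2/((-6)**2) + 4/(-2)) - 2) - 1) = 3 - (((2/36 + 4*(-1/2)) - 2) - 1) = 3 - (((2*(1/36) - 2) - 2) - 1) = 3 - (((1/18 - 2) - 2) - 1) = 3 - ((-35/18 - 2) - 1) = 3 - (-71/18 - 1) = 3 - 1*(-89/18) = 3 + 89/18 = 143/18 ≈ 7.9444)
p*(-10 - 6) = 143*(-10 - 6)/18 = (143/18)*(-16) = -1144/9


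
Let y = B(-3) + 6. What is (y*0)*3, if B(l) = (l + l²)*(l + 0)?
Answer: 0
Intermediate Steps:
B(l) = l*(l + l²) (B(l) = (l + l²)*l = l*(l + l²))
y = -12 (y = (-3)²*(1 - 3) + 6 = 9*(-2) + 6 = -18 + 6 = -12)
(y*0)*3 = -12*0*3 = 0*3 = 0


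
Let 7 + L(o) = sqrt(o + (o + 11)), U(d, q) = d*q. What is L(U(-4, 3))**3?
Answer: -70 + 134*I*sqrt(13) ≈ -70.0 + 483.14*I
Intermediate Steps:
L(o) = -7 + sqrt(11 + 2*o) (L(o) = -7 + sqrt(o + (o + 11)) = -7 + sqrt(o + (11 + o)) = -7 + sqrt(11 + 2*o))
L(U(-4, 3))**3 = (-7 + sqrt(11 + 2*(-4*3)))**3 = (-7 + sqrt(11 + 2*(-12)))**3 = (-7 + sqrt(11 - 24))**3 = (-7 + sqrt(-13))**3 = (-7 + I*sqrt(13))**3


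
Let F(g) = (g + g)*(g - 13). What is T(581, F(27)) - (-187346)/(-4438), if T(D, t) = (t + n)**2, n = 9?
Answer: 1298520602/2219 ≈ 5.8518e+5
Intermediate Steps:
F(g) = 2*g*(-13 + g) (F(g) = (2*g)*(-13 + g) = 2*g*(-13 + g))
T(D, t) = (9 + t)**2 (T(D, t) = (t + 9)**2 = (9 + t)**2)
T(581, F(27)) - (-187346)/(-4438) = (9 + 2*27*(-13 + 27))**2 - (-187346)/(-4438) = (9 + 2*27*14)**2 - (-187346)*(-1)/4438 = (9 + 756)**2 - 1*93673/2219 = 765**2 - 93673/2219 = 585225 - 93673/2219 = 1298520602/2219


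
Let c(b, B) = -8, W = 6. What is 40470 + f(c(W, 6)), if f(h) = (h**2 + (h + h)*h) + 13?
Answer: 40675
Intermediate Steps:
f(h) = 13 + 3*h**2 (f(h) = (h**2 + (2*h)*h) + 13 = (h**2 + 2*h**2) + 13 = 3*h**2 + 13 = 13 + 3*h**2)
40470 + f(c(W, 6)) = 40470 + (13 + 3*(-8)**2) = 40470 + (13 + 3*64) = 40470 + (13 + 192) = 40470 + 205 = 40675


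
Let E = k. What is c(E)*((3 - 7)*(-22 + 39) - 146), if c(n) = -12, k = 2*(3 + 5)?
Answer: 2568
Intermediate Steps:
k = 16 (k = 2*8 = 16)
E = 16
c(E)*((3 - 7)*(-22 + 39) - 146) = -12*((3 - 7)*(-22 + 39) - 146) = -12*(-4*17 - 146) = -12*(-68 - 146) = -12*(-214) = 2568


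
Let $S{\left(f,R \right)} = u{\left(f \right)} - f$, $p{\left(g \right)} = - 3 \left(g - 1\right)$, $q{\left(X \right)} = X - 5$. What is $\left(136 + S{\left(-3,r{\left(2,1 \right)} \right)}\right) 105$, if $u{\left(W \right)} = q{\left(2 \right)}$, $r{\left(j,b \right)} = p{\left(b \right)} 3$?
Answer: $14280$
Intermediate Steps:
$q{\left(X \right)} = -5 + X$ ($q{\left(X \right)} = X - 5 = -5 + X$)
$p{\left(g \right)} = 3 - 3 g$ ($p{\left(g \right)} = - 3 \left(-1 + g\right) = 3 - 3 g$)
$r{\left(j,b \right)} = 9 - 9 b$ ($r{\left(j,b \right)} = \left(3 - 3 b\right) 3 = 9 - 9 b$)
$u{\left(W \right)} = -3$ ($u{\left(W \right)} = -5 + 2 = -3$)
$S{\left(f,R \right)} = -3 - f$
$\left(136 + S{\left(-3,r{\left(2,1 \right)} \right)}\right) 105 = \left(136 - 0\right) 105 = \left(136 + \left(-3 + 3\right)\right) 105 = \left(136 + 0\right) 105 = 136 \cdot 105 = 14280$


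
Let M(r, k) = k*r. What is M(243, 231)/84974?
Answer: 56133/84974 ≈ 0.66059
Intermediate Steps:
M(243, 231)/84974 = (231*243)/84974 = 56133*(1/84974) = 56133/84974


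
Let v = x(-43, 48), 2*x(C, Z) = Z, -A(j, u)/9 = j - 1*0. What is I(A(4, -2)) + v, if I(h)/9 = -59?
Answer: -507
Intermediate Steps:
A(j, u) = -9*j (A(j, u) = -9*(j - 1*0) = -9*(j + 0) = -9*j)
x(C, Z) = Z/2
I(h) = -531 (I(h) = 9*(-59) = -531)
v = 24 (v = (½)*48 = 24)
I(A(4, -2)) + v = -531 + 24 = -507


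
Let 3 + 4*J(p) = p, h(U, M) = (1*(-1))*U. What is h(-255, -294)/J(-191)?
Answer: -510/97 ≈ -5.2577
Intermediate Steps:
h(U, M) = -U
J(p) = -3/4 + p/4
h(-255, -294)/J(-191) = (-1*(-255))/(-3/4 + (1/4)*(-191)) = 255/(-3/4 - 191/4) = 255/(-97/2) = 255*(-2/97) = -510/97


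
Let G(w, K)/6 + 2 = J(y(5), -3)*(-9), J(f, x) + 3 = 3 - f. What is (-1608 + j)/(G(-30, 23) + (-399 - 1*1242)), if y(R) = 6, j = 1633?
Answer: -25/1329 ≈ -0.018811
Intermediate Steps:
J(f, x) = -f (J(f, x) = -3 + (3 - f) = -f)
G(w, K) = 312 (G(w, K) = -12 + 6*(-1*6*(-9)) = -12 + 6*(-6*(-9)) = -12 + 6*54 = -12 + 324 = 312)
(-1608 + j)/(G(-30, 23) + (-399 - 1*1242)) = (-1608 + 1633)/(312 + (-399 - 1*1242)) = 25/(312 + (-399 - 1242)) = 25/(312 - 1641) = 25/(-1329) = 25*(-1/1329) = -25/1329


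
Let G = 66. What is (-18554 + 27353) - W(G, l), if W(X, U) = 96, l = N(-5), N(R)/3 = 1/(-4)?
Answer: 8703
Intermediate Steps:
N(R) = -¾ (N(R) = 3/(-4) = 3*(-¼) = -¾)
l = -¾ ≈ -0.75000
(-18554 + 27353) - W(G, l) = (-18554 + 27353) - 1*96 = 8799 - 96 = 8703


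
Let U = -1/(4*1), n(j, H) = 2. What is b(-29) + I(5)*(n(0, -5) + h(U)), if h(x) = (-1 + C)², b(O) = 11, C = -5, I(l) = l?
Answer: 201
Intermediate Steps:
U = -¼ (U = -1/4 = -1*¼ = -¼ ≈ -0.25000)
h(x) = 36 (h(x) = (-1 - 5)² = (-6)² = 36)
b(-29) + I(5)*(n(0, -5) + h(U)) = 11 + 5*(2 + 36) = 11 + 5*38 = 11 + 190 = 201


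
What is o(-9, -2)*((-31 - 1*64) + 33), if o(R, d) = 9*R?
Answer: 5022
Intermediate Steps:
o(-9, -2)*((-31 - 1*64) + 33) = (9*(-9))*((-31 - 1*64) + 33) = -81*((-31 - 64) + 33) = -81*(-95 + 33) = -81*(-62) = 5022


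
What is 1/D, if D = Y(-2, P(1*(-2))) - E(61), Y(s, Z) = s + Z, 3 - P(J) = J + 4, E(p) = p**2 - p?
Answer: -1/3661 ≈ -0.00027315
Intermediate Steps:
P(J) = -1 - J (P(J) = 3 - (J + 4) = 3 - (4 + J) = 3 + (-4 - J) = -1 - J)
Y(s, Z) = Z + s
D = -3661 (D = ((-1 - (-2)) - 2) - 61*(-1 + 61) = ((-1 - 1*(-2)) - 2) - 61*60 = ((-1 + 2) - 2) - 1*3660 = (1 - 2) - 3660 = -1 - 3660 = -3661)
1/D = 1/(-3661) = -1/3661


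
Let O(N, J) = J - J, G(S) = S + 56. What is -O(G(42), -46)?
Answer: 0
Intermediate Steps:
G(S) = 56 + S
O(N, J) = 0
-O(G(42), -46) = -1*0 = 0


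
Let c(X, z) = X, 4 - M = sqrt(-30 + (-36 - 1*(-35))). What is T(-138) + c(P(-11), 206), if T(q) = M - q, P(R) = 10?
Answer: 152 - I*sqrt(31) ≈ 152.0 - 5.5678*I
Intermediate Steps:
M = 4 - I*sqrt(31) (M = 4 - sqrt(-30 + (-36 - 1*(-35))) = 4 - sqrt(-30 + (-36 + 35)) = 4 - sqrt(-30 - 1) = 4 - sqrt(-31) = 4 - I*sqrt(31) ≈ 4.0 - 5.5678*I)
T(q) = 4 - q - I*sqrt(31) (T(q) = (4 - I*sqrt(31)) - q = 4 - q - I*sqrt(31))
T(-138) + c(P(-11), 206) = (4 - 1*(-138) - I*sqrt(31)) + 10 = (4 + 138 - I*sqrt(31)) + 10 = (142 - I*sqrt(31)) + 10 = 152 - I*sqrt(31)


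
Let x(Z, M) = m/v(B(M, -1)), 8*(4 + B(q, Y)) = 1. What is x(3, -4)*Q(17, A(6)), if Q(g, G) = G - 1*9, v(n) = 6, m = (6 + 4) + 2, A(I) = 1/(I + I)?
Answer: -107/6 ≈ -17.833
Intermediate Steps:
A(I) = 1/(2*I)
B(q, Y) = -31/8 (B(q, Y) = -4 + (1/8)*1 = -4 + 1/8 = -31/8)
m = 12 (m = 10 + 2 = 12)
Q(g, G) = -9 + G (Q(g, G) = G - 9 = -9 + G)
x(Z, M) = 2 (x(Z, M) = 12/6 = 12*(1/6) = 2)
x(3, -4)*Q(17, A(6)) = 2*(-9 + (1/2)/6) = 2*(-9 + (1/2)*(1/6)) = 2*(-9 + 1/12) = 2*(-107/12) = -107/6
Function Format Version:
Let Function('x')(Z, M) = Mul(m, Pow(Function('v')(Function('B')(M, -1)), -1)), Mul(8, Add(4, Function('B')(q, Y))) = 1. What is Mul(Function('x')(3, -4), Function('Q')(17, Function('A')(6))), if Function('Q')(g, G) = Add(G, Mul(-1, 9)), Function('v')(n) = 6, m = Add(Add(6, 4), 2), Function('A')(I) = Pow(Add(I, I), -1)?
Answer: Rational(-107, 6) ≈ -17.833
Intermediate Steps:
Function('A')(I) = Mul(Rational(1, 2), Pow(I, -1)) (Function('A')(I) = Pow(Mul(2, I), -1) = Mul(Rational(1, 2), Pow(I, -1)))
Function('B')(q, Y) = Rational(-31, 8) (Function('B')(q, Y) = Add(-4, Mul(Rational(1, 8), 1)) = Add(-4, Rational(1, 8)) = Rational(-31, 8))
m = 12 (m = Add(10, 2) = 12)
Function('Q')(g, G) = Add(-9, G) (Function('Q')(g, G) = Add(G, -9) = Add(-9, G))
Function('x')(Z, M) = 2 (Function('x')(Z, M) = Mul(12, Pow(6, -1)) = Mul(12, Rational(1, 6)) = 2)
Mul(Function('x')(3, -4), Function('Q')(17, Function('A')(6))) = Mul(2, Add(-9, Mul(Rational(1, 2), Pow(6, -1)))) = Mul(2, Add(-9, Mul(Rational(1, 2), Rational(1, 6)))) = Mul(2, Add(-9, Rational(1, 12))) = Mul(2, Rational(-107, 12)) = Rational(-107, 6)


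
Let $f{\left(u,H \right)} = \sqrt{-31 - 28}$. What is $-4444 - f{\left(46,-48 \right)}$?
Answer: $-4444 - i \sqrt{59} \approx -4444.0 - 7.6811 i$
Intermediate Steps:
$f{\left(u,H \right)} = i \sqrt{59}$ ($f{\left(u,H \right)} = \sqrt{-59} = i \sqrt{59}$)
$-4444 - f{\left(46,-48 \right)} = -4444 - i \sqrt{59}$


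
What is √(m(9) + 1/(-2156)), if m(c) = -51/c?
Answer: I*√1209615/462 ≈ 2.3806*I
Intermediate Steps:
√(m(9) + 1/(-2156)) = √(-51/9 + 1/(-2156)) = √(-51*⅑ - 1/2156) = √(-17/3 - 1/2156) = √(-36655/6468) = I*√1209615/462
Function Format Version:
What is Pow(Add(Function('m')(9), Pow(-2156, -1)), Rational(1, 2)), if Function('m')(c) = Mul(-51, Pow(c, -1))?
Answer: Mul(Rational(1, 462), I, Pow(1209615, Rational(1, 2))) ≈ Mul(2.3806, I)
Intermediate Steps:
Pow(Add(Function('m')(9), Pow(-2156, -1)), Rational(1, 2)) = Pow(Add(Mul(-51, Pow(9, -1)), Pow(-2156, -1)), Rational(1, 2)) = Pow(Add(Mul(-51, Rational(1, 9)), Rational(-1, 2156)), Rational(1, 2)) = Pow(Add(Rational(-17, 3), Rational(-1, 2156)), Rational(1, 2)) = Pow(Rational(-36655, 6468), Rational(1, 2)) = Mul(Rational(1, 462), I, Pow(1209615, Rational(1, 2)))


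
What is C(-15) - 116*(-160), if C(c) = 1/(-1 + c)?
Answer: 296959/16 ≈ 18560.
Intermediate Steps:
C(-15) - 116*(-160) = 1/(-1 - 15) - 116*(-160) = 1/(-16) + 18560 = -1/16 + 18560 = 296959/16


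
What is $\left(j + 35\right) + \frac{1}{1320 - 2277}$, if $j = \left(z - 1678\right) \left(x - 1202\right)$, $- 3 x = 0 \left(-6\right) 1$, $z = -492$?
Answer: $\frac{2496214874}{957} \approx 2.6084 \cdot 10^{6}$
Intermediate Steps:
$x = 0$ ($x = - \frac{0 \left(-6\right) 1}{3} = - \frac{0 \cdot 1}{3} = \left(- \frac{1}{3}\right) 0 = 0$)
$j = 2608340$ ($j = \left(-492 - 1678\right) \left(0 - 1202\right) = \left(-2170\right) \left(-1202\right) = 2608340$)
$\left(j + 35\right) + \frac{1}{1320 - 2277} = \left(2608340 + 35\right) + \frac{1}{1320 - 2277} = 2608375 + \frac{1}{-957} = 2608375 - \frac{1}{957} = \frac{2496214874}{957}$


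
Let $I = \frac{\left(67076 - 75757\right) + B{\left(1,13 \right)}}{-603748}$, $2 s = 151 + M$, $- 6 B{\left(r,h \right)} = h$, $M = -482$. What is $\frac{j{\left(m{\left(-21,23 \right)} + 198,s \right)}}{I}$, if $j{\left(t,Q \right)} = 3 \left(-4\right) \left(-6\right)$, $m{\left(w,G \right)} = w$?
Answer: $\frac{260819136}{52099} \approx 5006.2$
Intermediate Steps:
$B{\left(r,h \right)} = - \frac{h}{6}$
$s = - \frac{331}{2}$ ($s = \frac{151 - 482}{2} = \frac{1}{2} \left(-331\right) = - \frac{331}{2} \approx -165.5$)
$I = \frac{52099}{3622488}$ ($I = \frac{\left(67076 - 75757\right) - \frac{13}{6}}{-603748} = \left(\left(67076 - 75757\right) - \frac{13}{6}\right) \left(- \frac{1}{603748}\right) = \left(-8681 - \frac{13}{6}\right) \left(- \frac{1}{603748}\right) = \left(- \frac{52099}{6}\right) \left(- \frac{1}{603748}\right) = \frac{52099}{3622488} \approx 0.014382$)
$j{\left(t,Q \right)} = 72$ ($j{\left(t,Q \right)} = \left(-12\right) \left(-6\right) = 72$)
$\frac{j{\left(m{\left(-21,23 \right)} + 198,s \right)}}{I} = \frac{72}{\frac{52099}{3622488}} = 72 \cdot \frac{3622488}{52099} = \frac{260819136}{52099}$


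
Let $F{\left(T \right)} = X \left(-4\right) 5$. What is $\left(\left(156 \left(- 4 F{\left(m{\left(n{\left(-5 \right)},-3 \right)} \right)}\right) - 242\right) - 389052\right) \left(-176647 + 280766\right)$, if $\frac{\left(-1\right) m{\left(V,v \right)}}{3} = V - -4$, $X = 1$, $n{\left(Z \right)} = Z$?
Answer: $-39233496866$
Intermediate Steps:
$m{\left(V,v \right)} = -12 - 3 V$ ($m{\left(V,v \right)} = - 3 \left(V - -4\right) = - 3 \left(V + 4\right) = - 3 \left(4 + V\right) = -12 - 3 V$)
$F{\left(T \right)} = -20$ ($F{\left(T \right)} = 1 \left(-4\right) 5 = \left(-4\right) 5 = -20$)
$\left(\left(156 \left(- 4 F{\left(m{\left(n{\left(-5 \right)},-3 \right)} \right)}\right) - 242\right) - 389052\right) \left(-176647 + 280766\right) = \left(\left(156 \left(\left(-4\right) \left(-20\right)\right) - 242\right) - 389052\right) \left(-176647 + 280766\right) = \left(\left(156 \cdot 80 - 242\right) - 389052\right) 104119 = \left(\left(12480 - 242\right) - 389052\right) 104119 = \left(12238 - 389052\right) 104119 = \left(-376814\right) 104119 = -39233496866$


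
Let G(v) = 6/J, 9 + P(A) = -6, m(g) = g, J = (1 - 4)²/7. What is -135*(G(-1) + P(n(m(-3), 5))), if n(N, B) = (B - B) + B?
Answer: 1395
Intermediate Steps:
J = 9/7 (J = (-3)²*(⅐) = 9*(⅐) = 9/7 ≈ 1.2857)
n(N, B) = B (n(N, B) = 0 + B = B)
P(A) = -15 (P(A) = -9 - 6 = -15)
G(v) = 14/3 (G(v) = 6/(9/7) = 6*(7/9) = 14/3)
-135*(G(-1) + P(n(m(-3), 5))) = -135*(14/3 - 15) = -135*(-31/3) = 1395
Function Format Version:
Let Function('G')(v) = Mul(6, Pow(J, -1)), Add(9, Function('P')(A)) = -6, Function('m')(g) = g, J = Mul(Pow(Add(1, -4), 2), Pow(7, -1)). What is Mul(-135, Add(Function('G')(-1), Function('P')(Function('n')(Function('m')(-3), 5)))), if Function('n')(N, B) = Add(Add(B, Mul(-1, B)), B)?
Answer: 1395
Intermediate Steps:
J = Rational(9, 7) (J = Mul(Pow(-3, 2), Rational(1, 7)) = Mul(9, Rational(1, 7)) = Rational(9, 7) ≈ 1.2857)
Function('n')(N, B) = B (Function('n')(N, B) = Add(0, B) = B)
Function('P')(A) = -15 (Function('P')(A) = Add(-9, -6) = -15)
Function('G')(v) = Rational(14, 3) (Function('G')(v) = Mul(6, Pow(Rational(9, 7), -1)) = Mul(6, Rational(7, 9)) = Rational(14, 3))
Mul(-135, Add(Function('G')(-1), Function('P')(Function('n')(Function('m')(-3), 5)))) = Mul(-135, Add(Rational(14, 3), -15)) = Mul(-135, Rational(-31, 3)) = 1395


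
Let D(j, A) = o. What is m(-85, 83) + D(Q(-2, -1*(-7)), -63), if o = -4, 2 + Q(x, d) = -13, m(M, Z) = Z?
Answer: 79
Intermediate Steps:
Q(x, d) = -15 (Q(x, d) = -2 - 13 = -15)
D(j, A) = -4
m(-85, 83) + D(Q(-2, -1*(-7)), -63) = 83 - 4 = 79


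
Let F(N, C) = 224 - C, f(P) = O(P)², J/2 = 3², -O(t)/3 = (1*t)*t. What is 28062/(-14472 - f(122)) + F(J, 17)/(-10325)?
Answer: -22944975799/1143674767900 ≈ -0.020063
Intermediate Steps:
O(t) = -3*t² (O(t) = -3*1*t*t = -3*t*t = -3*t²)
J = 18 (J = 2*3² = 2*9 = 18)
f(P) = 9*P⁴ (f(P) = (-3*P²)² = 9*P⁴)
28062/(-14472 - f(122)) + F(J, 17)/(-10325) = 28062/(-14472 - 9*122⁴) + (224 - 1*17)/(-10325) = 28062/(-14472 - 9*221533456) + (224 - 17)*(-1/10325) = 28062/(-14472 - 1*1993801104) + 207*(-1/10325) = 28062/(-14472 - 1993801104) - 207/10325 = 28062/(-1993815576) - 207/10325 = 28062*(-1/1993815576) - 207/10325 = -1559/110767532 - 207/10325 = -22944975799/1143674767900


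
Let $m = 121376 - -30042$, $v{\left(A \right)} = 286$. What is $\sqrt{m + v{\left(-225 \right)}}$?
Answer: $42 \sqrt{86} \approx 389.49$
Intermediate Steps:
$m = 151418$ ($m = 121376 + 30042 = 151418$)
$\sqrt{m + v{\left(-225 \right)}} = \sqrt{151418 + 286} = \sqrt{151704} = 42 \sqrt{86}$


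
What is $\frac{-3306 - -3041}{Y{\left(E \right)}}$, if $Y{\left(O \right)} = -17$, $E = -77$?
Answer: $\frac{265}{17} \approx 15.588$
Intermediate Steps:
$\frac{-3306 - -3041}{Y{\left(E \right)}} = \frac{-3306 - -3041}{-17} = \left(-3306 + 3041\right) \left(- \frac{1}{17}\right) = \left(-265\right) \left(- \frac{1}{17}\right) = \frac{265}{17}$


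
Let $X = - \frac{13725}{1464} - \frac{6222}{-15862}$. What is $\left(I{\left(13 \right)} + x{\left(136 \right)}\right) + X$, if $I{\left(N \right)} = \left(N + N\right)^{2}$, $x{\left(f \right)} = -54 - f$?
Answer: $\frac{30265791}{63448} \approx 477.02$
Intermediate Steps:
$X = - \frac{569937}{63448}$ ($X = \left(-13725\right) \frac{1}{1464} - - \frac{3111}{7931} = - \frac{75}{8} + \frac{3111}{7931} = - \frac{569937}{63448} \approx -8.9827$)
$I{\left(N \right)} = 4 N^{2}$ ($I{\left(N \right)} = \left(2 N\right)^{2} = 4 N^{2}$)
$\left(I{\left(13 \right)} + x{\left(136 \right)}\right) + X = \left(4 \cdot 13^{2} - 190\right) - \frac{569937}{63448} = \left(4 \cdot 169 - 190\right) - \frac{569937}{63448} = \left(676 - 190\right) - \frac{569937}{63448} = 486 - \frac{569937}{63448} = \frac{30265791}{63448}$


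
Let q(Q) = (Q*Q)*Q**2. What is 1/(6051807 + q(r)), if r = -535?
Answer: 1/81930802432 ≈ 1.2205e-11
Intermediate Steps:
q(Q) = Q**4 (q(Q) = Q**2*Q**2 = Q**4)
1/(6051807 + q(r)) = 1/(6051807 + (-535)**4) = 1/(6051807 + 81924750625) = 1/81930802432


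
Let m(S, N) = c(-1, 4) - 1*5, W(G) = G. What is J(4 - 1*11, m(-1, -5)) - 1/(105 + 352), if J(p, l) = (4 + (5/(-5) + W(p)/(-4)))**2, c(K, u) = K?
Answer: 164961/7312 ≈ 22.560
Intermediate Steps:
m(S, N) = -6 (m(S, N) = -1 - 1*5 = -1 - 5 = -6)
J(p, l) = (3 - p/4)**2 (J(p, l) = (4 + (5/(-5) + p/(-4)))**2 = (4 + (5*(-1/5) + p*(-1/4)))**2 = (4 + (-1 - p/4))**2 = (3 - p/4)**2)
J(4 - 1*11, m(-1, -5)) - 1/(105 + 352) = (-12 + (4 - 1*11))**2/16 - 1/(105 + 352) = (-12 + (4 - 11))**2/16 - 1/457 = (-12 - 7)**2/16 - 1*1/457 = (1/16)*(-19)**2 - 1/457 = (1/16)*361 - 1/457 = 361/16 - 1/457 = 164961/7312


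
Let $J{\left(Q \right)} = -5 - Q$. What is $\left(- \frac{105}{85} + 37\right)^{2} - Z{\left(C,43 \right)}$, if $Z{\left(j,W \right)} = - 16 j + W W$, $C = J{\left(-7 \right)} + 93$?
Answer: $\frac{274583}{289} \approx 950.11$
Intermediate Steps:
$C = 95$ ($C = \left(-5 - -7\right) + 93 = \left(-5 + 7\right) + 93 = 2 + 93 = 95$)
$Z{\left(j,W \right)} = W^{2} - 16 j$ ($Z{\left(j,W \right)} = - 16 j + W^{2} = W^{2} - 16 j$)
$\left(- \frac{105}{85} + 37\right)^{2} - Z{\left(C,43 \right)} = \left(- \frac{105}{85} + 37\right)^{2} - \left(43^{2} - 1520\right) = \left(\left(-105\right) \frac{1}{85} + 37\right)^{2} - \left(1849 - 1520\right) = \left(- \frac{21}{17} + 37\right)^{2} - 329 = \left(\frac{608}{17}\right)^{2} - 329 = \frac{369664}{289} - 329 = \frac{274583}{289}$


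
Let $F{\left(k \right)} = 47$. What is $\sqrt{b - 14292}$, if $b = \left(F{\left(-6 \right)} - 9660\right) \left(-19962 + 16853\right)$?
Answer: $5 \sqrt{1194901} \approx 5465.6$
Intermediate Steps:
$b = 29886817$ ($b = \left(47 - 9660\right) \left(-19962 + 16853\right) = \left(-9613\right) \left(-3109\right) = 29886817$)
$\sqrt{b - 14292} = \sqrt{29886817 - 14292} = \sqrt{29872525} = 5 \sqrt{1194901}$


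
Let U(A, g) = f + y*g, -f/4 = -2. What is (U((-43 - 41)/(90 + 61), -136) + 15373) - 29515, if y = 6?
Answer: -14950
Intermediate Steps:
f = 8 (f = -4*(-2) = 8)
U(A, g) = 8 + 6*g
(U((-43 - 41)/(90 + 61), -136) + 15373) - 29515 = ((8 + 6*(-136)) + 15373) - 29515 = ((8 - 816) + 15373) - 29515 = (-808 + 15373) - 29515 = 14565 - 29515 = -14950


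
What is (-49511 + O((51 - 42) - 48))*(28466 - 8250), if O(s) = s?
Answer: -1001702800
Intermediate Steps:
(-49511 + O((51 - 42) - 48))*(28466 - 8250) = (-49511 + ((51 - 42) - 48))*(28466 - 8250) = (-49511 + (9 - 48))*20216 = (-49511 - 39)*20216 = -49550*20216 = -1001702800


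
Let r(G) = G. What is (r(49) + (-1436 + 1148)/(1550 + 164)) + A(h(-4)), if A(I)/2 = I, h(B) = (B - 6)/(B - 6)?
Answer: 43563/857 ≈ 50.832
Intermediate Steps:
h(B) = 1 (h(B) = (-6 + B)/(-6 + B) = 1)
A(I) = 2*I
(r(49) + (-1436 + 1148)/(1550 + 164)) + A(h(-4)) = (49 + (-1436 + 1148)/(1550 + 164)) + 2*1 = (49 - 288/1714) + 2 = (49 - 288*1/1714) + 2 = (49 - 144/857) + 2 = 41849/857 + 2 = 43563/857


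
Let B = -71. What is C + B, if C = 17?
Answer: -54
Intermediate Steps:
C + B = 17 - 71 = -54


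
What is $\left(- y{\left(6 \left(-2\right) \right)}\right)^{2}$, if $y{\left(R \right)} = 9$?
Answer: $81$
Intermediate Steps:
$\left(- y{\left(6 \left(-2\right) \right)}\right)^{2} = \left(\left(-1\right) 9\right)^{2} = \left(-9\right)^{2} = 81$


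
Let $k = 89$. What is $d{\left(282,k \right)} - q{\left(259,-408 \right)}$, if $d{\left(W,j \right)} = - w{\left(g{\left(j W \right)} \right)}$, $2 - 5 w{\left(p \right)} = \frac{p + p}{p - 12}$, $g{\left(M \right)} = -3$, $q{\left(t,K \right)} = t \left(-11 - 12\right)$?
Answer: $\frac{148917}{25} \approx 5956.7$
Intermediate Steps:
$q{\left(t,K \right)} = - 23 t$ ($q{\left(t,K \right)} = t \left(-23\right) = - 23 t$)
$w{\left(p \right)} = \frac{2}{5} - \frac{2 p}{5 \left(-12 + p\right)}$ ($w{\left(p \right)} = \frac{2}{5} - \frac{\left(p + p\right) \frac{1}{p - 12}}{5} = \frac{2}{5} - \frac{2 p \frac{1}{-12 + p}}{5} = \frac{2}{5} - \frac{2 p}{5 \left(-12 + p\right)}$)
$d{\left(W,j \right)} = - \frac{8}{25}$ ($d{\left(W,j \right)} = - \frac{-24}{-60 + 5 \left(-3\right)} = - \frac{-24}{-60 - 15} = - \frac{-24}{-75} = - \frac{\left(-24\right) \left(-1\right)}{75} = \left(-1\right) \frac{8}{25} = - \frac{8}{25}$)
$d{\left(282,k \right)} - q{\left(259,-408 \right)} = - \frac{8}{25} - \left(-23\right) 259 = - \frac{8}{25} - -5957 = - \frac{8}{25} + 5957 = \frac{148917}{25}$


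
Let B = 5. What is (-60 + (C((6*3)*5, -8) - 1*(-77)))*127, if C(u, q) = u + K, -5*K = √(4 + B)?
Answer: 67564/5 ≈ 13513.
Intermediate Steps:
K = -⅗ (K = -√(4 + 5)/5 = -√9/5 = -⅕*3 = -⅗ ≈ -0.60000)
C(u, q) = -⅗ + u (C(u, q) = u - ⅗ = -⅗ + u)
(-60 + (C((6*3)*5, -8) - 1*(-77)))*127 = (-60 + ((-⅗ + (6*3)*5) - 1*(-77)))*127 = (-60 + ((-⅗ + 18*5) + 77))*127 = (-60 + ((-⅗ + 90) + 77))*127 = (-60 + (447/5 + 77))*127 = (-60 + 832/5)*127 = (532/5)*127 = 67564/5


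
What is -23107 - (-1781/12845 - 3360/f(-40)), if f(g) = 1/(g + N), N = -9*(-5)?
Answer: -81011634/12845 ≈ -6306.9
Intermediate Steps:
N = 45
f(g) = 1/(45 + g) (f(g) = 1/(g + 45) = 1/(45 + g))
-23107 - (-1781/12845 - 3360/f(-40)) = -23107 - (-1781/12845 - 3360/(1/(45 - 40))) = -23107 - (-1781*1/12845 - 3360/(1/5)) = -23107 - (-1781/12845 - 3360/⅕) = -23107 - (-1781/12845 - 3360*5) = -23107 - (-1781/12845 - 16800) = -23107 - 1*(-215797781/12845) = -23107 + 215797781/12845 = -81011634/12845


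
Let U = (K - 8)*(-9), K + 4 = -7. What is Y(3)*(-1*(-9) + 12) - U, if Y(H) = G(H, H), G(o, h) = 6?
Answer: -45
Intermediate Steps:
K = -11 (K = -4 - 7 = -11)
Y(H) = 6
U = 171 (U = (-11 - 8)*(-9) = -19*(-9) = 171)
Y(3)*(-1*(-9) + 12) - U = 6*(-1*(-9) + 12) - 1*171 = 6*(9 + 12) - 171 = 6*21 - 171 = 126 - 171 = -45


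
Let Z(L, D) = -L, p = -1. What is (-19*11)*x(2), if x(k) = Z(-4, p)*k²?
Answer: -3344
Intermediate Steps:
x(k) = 4*k² (x(k) = (-1*(-4))*k² = 4*k²)
(-19*11)*x(2) = (-19*11)*(4*2²) = -836*4 = -209*16 = -3344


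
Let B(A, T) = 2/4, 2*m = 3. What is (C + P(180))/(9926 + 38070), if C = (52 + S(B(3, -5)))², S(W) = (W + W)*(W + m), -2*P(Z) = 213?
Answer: 5619/95992 ≈ 0.058536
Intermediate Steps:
m = 3/2 (m = (½)*3 = 3/2 ≈ 1.5000)
B(A, T) = ½ (B(A, T) = 2*(¼) = ½)
P(Z) = -213/2 (P(Z) = -½*213 = -213/2)
S(W) = 2*W*(3/2 + W) (S(W) = (W + W)*(W + 3/2) = (2*W)*(3/2 + W) = 2*W*(3/2 + W))
C = 2916 (C = (52 + (3 + 2*(½))/2)² = (52 + (3 + 1)/2)² = (52 + (½)*4)² = (52 + 2)² = 54² = 2916)
(C + P(180))/(9926 + 38070) = (2916 - 213/2)/(9926 + 38070) = (5619/2)/47996 = (5619/2)*(1/47996) = 5619/95992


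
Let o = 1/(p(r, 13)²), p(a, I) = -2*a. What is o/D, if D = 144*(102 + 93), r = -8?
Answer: 1/7188480 ≈ 1.3911e-7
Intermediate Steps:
D = 28080 (D = 144*195 = 28080)
o = 1/256 (o = 1/((-2*(-8))²) = 1/(16²) = 1/256 ≈ 0.0039063)
o/D = (1/256)/28080 = (1/256)*(1/28080) = 1/7188480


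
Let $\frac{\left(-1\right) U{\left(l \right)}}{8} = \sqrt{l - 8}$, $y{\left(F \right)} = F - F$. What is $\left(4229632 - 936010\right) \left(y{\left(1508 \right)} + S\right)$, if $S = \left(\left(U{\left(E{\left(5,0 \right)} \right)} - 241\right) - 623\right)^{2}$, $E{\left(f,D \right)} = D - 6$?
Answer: $2455724563200 + 45531030528 i \sqrt{14} \approx 2.4557 \cdot 10^{12} + 1.7036 \cdot 10^{11} i$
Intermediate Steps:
$y{\left(F \right)} = 0$
$E{\left(f,D \right)} = -6 + D$ ($E{\left(f,D \right)} = D - 6 = -6 + D$)
$U{\left(l \right)} = - 8 \sqrt{-8 + l}$ ($U{\left(l \right)} = - 8 \sqrt{l - 8} = - 8 \sqrt{-8 + l}$)
$S = \left(-864 - 8 i \sqrt{14}\right)^{2}$ ($S = \left(\left(- 8 \sqrt{-8 + \left(-6 + 0\right)} - 241\right) - 623\right)^{2} = \left(\left(- 8 \sqrt{-8 - 6} - 241\right) - 623\right)^{2} = \left(\left(- 8 \sqrt{-14} - 241\right) - 623\right)^{2} = \left(\left(- 8 i \sqrt{14} - 241\right) - 623\right)^{2} = \left(\left(-241 - 8 i \sqrt{14}\right) - 623\right)^{2} = \left(-864 - 8 i \sqrt{14}\right)^{2} \approx 7.456 \cdot 10^{5} + 51725.0 i$)
$\left(4229632 - 936010\right) \left(y{\left(1508 \right)} + S\right) = \left(4229632 - 936010\right) \left(0 + \left(745600 + 13824 i \sqrt{14}\right)\right) = 3293622 \left(745600 + 13824 i \sqrt{14}\right) = 2455724563200 + 45531030528 i \sqrt{14}$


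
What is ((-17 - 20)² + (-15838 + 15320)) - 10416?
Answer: -9565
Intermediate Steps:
((-17 - 20)² + (-15838 + 15320)) - 10416 = ((-37)² - 518) - 10416 = (1369 - 518) - 10416 = 851 - 10416 = -9565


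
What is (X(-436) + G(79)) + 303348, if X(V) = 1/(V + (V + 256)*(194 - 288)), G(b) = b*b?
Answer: 5103265077/16484 ≈ 3.0959e+5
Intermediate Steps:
G(b) = b²
X(V) = 1/(-24064 - 93*V) (X(V) = 1/(V + (256 + V)*(-94)) = 1/(V + (-24064 - 94*V)) = 1/(-24064 - 93*V))
(X(-436) + G(79)) + 303348 = (-1/(24064 + 93*(-436)) + 79²) + 303348 = (-1/(24064 - 40548) + 6241) + 303348 = (-1/(-16484) + 6241) + 303348 = (-1*(-1/16484) + 6241) + 303348 = (1/16484 + 6241) + 303348 = 102876645/16484 + 303348 = 5103265077/16484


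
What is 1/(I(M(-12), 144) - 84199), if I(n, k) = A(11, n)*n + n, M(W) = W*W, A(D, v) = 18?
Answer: -1/81463 ≈ -1.2276e-5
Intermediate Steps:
M(W) = W**2
I(n, k) = 19*n (I(n, k) = 18*n + n = 19*n)
1/(I(M(-12), 144) - 84199) = 1/(19*(-12)**2 - 84199) = 1/(19*144 - 84199) = 1/(2736 - 84199) = 1/(-81463) = -1/81463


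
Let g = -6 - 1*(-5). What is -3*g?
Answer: 3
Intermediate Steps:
g = -1 (g = -6 + 5 = -1)
-3*g = -3*(-1) = 3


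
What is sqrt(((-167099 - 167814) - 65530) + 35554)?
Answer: I*sqrt(364889) ≈ 604.06*I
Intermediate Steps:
sqrt(((-167099 - 167814) - 65530) + 35554) = sqrt((-334913 - 65530) + 35554) = sqrt(-400443 + 35554) = sqrt(-364889) = I*sqrt(364889)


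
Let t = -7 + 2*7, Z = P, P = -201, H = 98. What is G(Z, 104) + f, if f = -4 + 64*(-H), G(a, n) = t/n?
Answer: -652697/104 ≈ -6275.9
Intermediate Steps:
Z = -201
t = 7 (t = -7 + 14 = 7)
G(a, n) = 7/n
f = -6276 (f = -4 + 64*(-1*98) = -4 + 64*(-98) = -4 - 6272 = -6276)
G(Z, 104) + f = 7/104 - 6276 = -652697/104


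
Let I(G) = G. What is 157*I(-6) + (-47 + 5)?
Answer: -984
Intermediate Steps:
157*I(-6) + (-47 + 5) = 157*(-6) + (-47 + 5) = -942 - 42 = -984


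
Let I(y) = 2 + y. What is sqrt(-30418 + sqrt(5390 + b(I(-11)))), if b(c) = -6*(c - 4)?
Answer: sqrt(-30418 + 2*sqrt(1367)) ≈ 174.2*I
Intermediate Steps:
b(c) = 24 - 6*c (b(c) = -6*(-4 + c) = 24 - 6*c)
sqrt(-30418 + sqrt(5390 + b(I(-11)))) = sqrt(-30418 + sqrt(5390 + (24 - 6*(2 - 11)))) = sqrt(-30418 + sqrt(5390 + (24 - 6*(-9)))) = sqrt(-30418 + sqrt(5390 + (24 + 54))) = sqrt(-30418 + sqrt(5390 + 78)) = sqrt(-30418 + sqrt(5468)) = sqrt(-30418 + 2*sqrt(1367))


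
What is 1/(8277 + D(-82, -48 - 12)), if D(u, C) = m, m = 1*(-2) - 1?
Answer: 1/8274 ≈ 0.00012086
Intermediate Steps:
m = -3 (m = -2 - 1 = -3)
D(u, C) = -3
1/(8277 + D(-82, -48 - 12)) = 1/(8277 - 3) = 1/8274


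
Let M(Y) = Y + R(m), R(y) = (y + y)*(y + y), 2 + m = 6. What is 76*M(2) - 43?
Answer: 4973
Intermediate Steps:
m = 4 (m = -2 + 6 = 4)
R(y) = 4*y**2 (R(y) = (2*y)*(2*y) = 4*y**2)
M(Y) = 64 + Y (M(Y) = Y + 4*4**2 = Y + 4*16 = Y + 64 = 64 + Y)
76*M(2) - 43 = 76*(64 + 2) - 43 = 76*66 - 43 = 5016 - 43 = 4973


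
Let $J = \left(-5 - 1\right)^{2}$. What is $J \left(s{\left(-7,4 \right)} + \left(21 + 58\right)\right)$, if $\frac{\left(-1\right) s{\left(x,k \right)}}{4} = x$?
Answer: $3852$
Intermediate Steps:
$s{\left(x,k \right)} = - 4 x$
$J = 36$ ($J = \left(-6\right)^{2} = 36$)
$J \left(s{\left(-7,4 \right)} + \left(21 + 58\right)\right) = 36 \left(\left(-4\right) \left(-7\right) + \left(21 + 58\right)\right) = 36 \left(28 + 79\right) = 36 \cdot 107 = 3852$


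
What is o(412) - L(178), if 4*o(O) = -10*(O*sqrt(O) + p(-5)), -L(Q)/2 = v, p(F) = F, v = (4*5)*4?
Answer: 345/2 - 2060*sqrt(103) ≈ -20734.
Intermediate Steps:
v = 80 (v = 20*4 = 80)
L(Q) = -160 (L(Q) = -2*80 = -160)
o(O) = 25/2 - 5*O**(3/2)/2 (o(O) = (-10*(O*sqrt(O) - 5))/4 = (-10*(O**(3/2) - 5))/4 = (-10*(-5 + O**(3/2)))/4 = (50 - 10*O**(3/2))/4 = 25/2 - 5*O**(3/2)/2)
o(412) - L(178) = (25/2 - 2060*sqrt(103)) - 1*(-160) = (25/2 - 2060*sqrt(103)) + 160 = 345/2 - 2060*sqrt(103)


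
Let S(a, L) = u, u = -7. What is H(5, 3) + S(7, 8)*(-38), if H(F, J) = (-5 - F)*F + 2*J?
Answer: 222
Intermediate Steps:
S(a, L) = -7
H(F, J) = 2*J + F*(-5 - F) (H(F, J) = F*(-5 - F) + 2*J = 2*J + F*(-5 - F))
H(5, 3) + S(7, 8)*(-38) = (-1*5² - 5*5 + 2*3) - 7*(-38) = (-1*25 - 25 + 6) + 266 = (-25 - 25 + 6) + 266 = -44 + 266 = 222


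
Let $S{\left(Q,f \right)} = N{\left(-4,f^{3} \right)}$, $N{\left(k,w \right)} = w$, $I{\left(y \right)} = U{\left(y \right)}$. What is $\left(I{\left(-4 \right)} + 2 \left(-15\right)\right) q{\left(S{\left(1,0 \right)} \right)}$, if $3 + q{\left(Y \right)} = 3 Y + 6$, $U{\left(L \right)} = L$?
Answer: $-102$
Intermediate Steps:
$I{\left(y \right)} = y$
$S{\left(Q,f \right)} = f^{3}$
$q{\left(Y \right)} = 3 + 3 Y$ ($q{\left(Y \right)} = -3 + \left(3 Y + 6\right) = -3 + \left(6 + 3 Y\right) = 3 + 3 Y$)
$\left(I{\left(-4 \right)} + 2 \left(-15\right)\right) q{\left(S{\left(1,0 \right)} \right)} = \left(-4 + 2 \left(-15\right)\right) \left(3 + 3 \cdot 0^{3}\right) = \left(-4 - 30\right) \left(3 + 3 \cdot 0\right) = - 34 \left(3 + 0\right) = \left(-34\right) 3 = -102$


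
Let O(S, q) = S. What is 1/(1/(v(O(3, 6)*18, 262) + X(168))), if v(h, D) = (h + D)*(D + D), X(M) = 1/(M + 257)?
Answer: 70373201/425 ≈ 1.6558e+5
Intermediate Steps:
X(M) = 1/(257 + M)
v(h, D) = 2*D*(D + h) (v(h, D) = (D + h)*(2*D) = 2*D*(D + h))
1/(1/(v(O(3, 6)*18, 262) + X(168))) = 1/(1/(2*262*(262 + 3*18) + 1/(257 + 168))) = 1/(1/(2*262*(262 + 54) + 1/425)) = 1/(1/(2*262*316 + 1/425)) = 1/(1/(165584 + 1/425)) = 1/(1/(70373201/425)) = 1/(425/70373201) = 70373201/425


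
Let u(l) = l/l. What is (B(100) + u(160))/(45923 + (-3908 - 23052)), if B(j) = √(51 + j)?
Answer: 1/18963 + √151/18963 ≈ 0.00070074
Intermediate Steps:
u(l) = 1
(B(100) + u(160))/(45923 + (-3908 - 23052)) = (√(51 + 100) + 1)/(45923 + (-3908 - 23052)) = (√151 + 1)/(45923 - 26960) = (1 + √151)/18963 = (1 + √151)*(1/18963) = 1/18963 + √151/18963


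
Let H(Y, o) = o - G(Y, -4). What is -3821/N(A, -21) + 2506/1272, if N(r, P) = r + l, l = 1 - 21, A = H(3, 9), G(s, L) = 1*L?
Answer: 2438927/4452 ≈ 547.83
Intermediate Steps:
G(s, L) = L
H(Y, o) = 4 + o (H(Y, o) = o - 1*(-4) = o + 4 = 4 + o)
A = 13 (A = 4 + 9 = 13)
l = -20
N(r, P) = -20 + r (N(r, P) = r - 20 = -20 + r)
-3821/N(A, -21) + 2506/1272 = -3821/(-20 + 13) + 2506/1272 = -3821/(-7) + 2506*(1/1272) = -3821*(-⅐) + 1253/636 = 3821/7 + 1253/636 = 2438927/4452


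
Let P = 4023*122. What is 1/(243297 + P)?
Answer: 1/734103 ≈ 1.3622e-6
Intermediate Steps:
P = 490806
1/(243297 + P) = 1/(243297 + 490806) = 1/734103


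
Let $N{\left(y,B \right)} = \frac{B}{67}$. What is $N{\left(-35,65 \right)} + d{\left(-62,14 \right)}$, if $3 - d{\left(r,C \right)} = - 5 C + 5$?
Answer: $\frac{4621}{67} \approx 68.97$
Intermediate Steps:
$N{\left(y,B \right)} = \frac{B}{67}$ ($N{\left(y,B \right)} = B \frac{1}{67} = \frac{B}{67}$)
$d{\left(r,C \right)} = -2 + 5 C$ ($d{\left(r,C \right)} = 3 - \left(- 5 C + 5\right) = 3 - \left(5 - 5 C\right) = 3 + \left(-5 + 5 C\right) = -2 + 5 C$)
$N{\left(-35,65 \right)} + d{\left(-62,14 \right)} = \frac{1}{67} \cdot 65 + \left(-2 + 5 \cdot 14\right) = \frac{65}{67} + \left(-2 + 70\right) = \frac{65}{67} + 68 = \frac{4621}{67}$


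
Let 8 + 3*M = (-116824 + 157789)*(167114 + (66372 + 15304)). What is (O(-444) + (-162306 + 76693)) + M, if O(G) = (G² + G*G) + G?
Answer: 10192606987/3 ≈ 3.3975e+9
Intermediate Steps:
M = 10191682342/3 (M = -8/3 + ((-116824 + 157789)*(167114 + (66372 + 15304)))/3 = -8/3 + (40965*(167114 + 81676))/3 = -8/3 + (40965*248790)/3 = -8/3 + (⅓)*10191682350 = -8/3 + 3397227450 = 10191682342/3 ≈ 3.3972e+9)
O(G) = G + 2*G² (O(G) = (G² + G²) + G = 2*G² + G = G + 2*G²)
(O(-444) + (-162306 + 76693)) + M = (-444*(1 + 2*(-444)) + (-162306 + 76693)) + 10191682342/3 = (-444*(1 - 888) - 85613) + 10191682342/3 = (-444*(-887) - 85613) + 10191682342/3 = (393828 - 85613) + 10191682342/3 = 308215 + 10191682342/3 = 10192606987/3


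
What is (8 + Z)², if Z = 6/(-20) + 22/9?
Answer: 833569/8100 ≈ 102.91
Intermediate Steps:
Z = 193/90 (Z = 6*(-1/20) + 22*(⅑) = -3/10 + 22/9 = 193/90 ≈ 2.1444)
(8 + Z)² = (8 + 193/90)² = (913/90)² = 833569/8100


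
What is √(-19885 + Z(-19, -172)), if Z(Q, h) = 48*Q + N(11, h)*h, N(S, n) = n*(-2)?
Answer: 3*I*√8885 ≈ 282.78*I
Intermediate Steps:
N(S, n) = -2*n
Z(Q, h) = -2*h² + 48*Q (Z(Q, h) = 48*Q + (-2*h)*h = 48*Q - 2*h² = -2*h² + 48*Q)
√(-19885 + Z(-19, -172)) = √(-19885 + (-2*(-172)² + 48*(-19))) = √(-19885 + (-2*29584 - 912)) = √(-19885 + (-59168 - 912)) = √(-19885 - 60080) = √(-79965) = 3*I*√8885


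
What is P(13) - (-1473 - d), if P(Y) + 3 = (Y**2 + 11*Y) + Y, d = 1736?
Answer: 3531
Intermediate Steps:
P(Y) = -3 + Y**2 + 12*Y (P(Y) = -3 + ((Y**2 + 11*Y) + Y) = -3 + (Y**2 + 12*Y) = -3 + Y**2 + 12*Y)
P(13) - (-1473 - d) = (-3 + 13**2 + 12*13) - (-1473 - 1*1736) = (-3 + 169 + 156) - (-1473 - 1736) = 322 - 1*(-3209) = 322 + 3209 = 3531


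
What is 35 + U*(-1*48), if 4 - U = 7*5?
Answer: 1523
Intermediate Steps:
U = -31 (U = 4 - 7*5 = 4 - 1*35 = 4 - 35 = -31)
35 + U*(-1*48) = 35 - (-31)*48 = 35 - 31*(-48) = 35 + 1488 = 1523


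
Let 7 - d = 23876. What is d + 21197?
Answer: -2672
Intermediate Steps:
d = -23869 (d = 7 - 1*23876 = 7 - 23876 = -23869)
d + 21197 = -23869 + 21197 = -2672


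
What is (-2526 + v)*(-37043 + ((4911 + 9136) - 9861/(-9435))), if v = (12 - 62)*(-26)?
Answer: 88663257058/3145 ≈ 2.8192e+7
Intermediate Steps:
v = 1300 (v = -50*(-26) = 1300)
(-2526 + v)*(-37043 + ((4911 + 9136) - 9861/(-9435))) = (-2526 + 1300)*(-37043 + ((4911 + 9136) - 9861/(-9435))) = -1226*(-37043 + (14047 - 9861*(-1/9435))) = -1226*(-37043 + (14047 + 3287/3145)) = -1226*(-37043 + 44181102/3145) = -1226*(-72319133/3145) = 88663257058/3145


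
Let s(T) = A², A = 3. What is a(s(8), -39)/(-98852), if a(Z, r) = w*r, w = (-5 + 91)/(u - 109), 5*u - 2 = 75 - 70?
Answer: -645/2045476 ≈ -0.00031533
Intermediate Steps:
u = 7/5 (u = ⅖ + (75 - 70)/5 = ⅖ + (⅕)*5 = ⅖ + 1 = 7/5 ≈ 1.4000)
s(T) = 9 (s(T) = 3² = 9)
w = -215/269 (w = (-5 + 91)/(7/5 - 109) = 86/(-538/5) = 86*(-5/538) = -215/269 ≈ -0.79926)
a(Z, r) = -215*r/269
a(s(8), -39)/(-98852) = -215/269*(-39)/(-98852) = (8385/269)*(-1/98852) = -645/2045476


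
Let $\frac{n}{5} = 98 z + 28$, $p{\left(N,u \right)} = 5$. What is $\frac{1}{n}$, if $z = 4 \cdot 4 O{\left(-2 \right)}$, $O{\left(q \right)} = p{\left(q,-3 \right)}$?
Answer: $\frac{1}{39340} \approx 2.5419 \cdot 10^{-5}$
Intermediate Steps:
$O{\left(q \right)} = 5$
$z = 80$ ($z = 4 \cdot 4 \cdot 5 = 16 \cdot 5 = 80$)
$n = 39340$ ($n = 5 \left(98 \cdot 80 + 28\right) = 5 \left(7840 + 28\right) = 5 \cdot 7868 = 39340$)
$\frac{1}{n} = \frac{1}{39340}$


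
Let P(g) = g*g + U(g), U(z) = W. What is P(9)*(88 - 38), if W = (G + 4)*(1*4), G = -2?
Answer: 4450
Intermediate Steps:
W = 8 (W = (-2 + 4)*(1*4) = 2*4 = 8)
U(z) = 8
P(g) = 8 + g² (P(g) = g*g + 8 = g² + 8 = 8 + g²)
P(9)*(88 - 38) = (8 + 9²)*(88 - 38) = (8 + 81)*50 = 89*50 = 4450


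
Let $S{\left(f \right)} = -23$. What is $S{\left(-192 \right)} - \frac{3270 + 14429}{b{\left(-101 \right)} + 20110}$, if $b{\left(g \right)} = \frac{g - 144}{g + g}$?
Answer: $- \frac{8819263}{369315} \approx -23.88$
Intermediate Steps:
$b{\left(g \right)} = \frac{-144 + g}{2 g}$
$S{\left(-192 \right)} - \frac{3270 + 14429}{b{\left(-101 \right)} + 20110} = -23 - \frac{3270 + 14429}{\frac{-144 - 101}{2 \left(-101\right)} + 20110} = -23 - \frac{17699}{\frac{1}{2} \left(- \frac{1}{101}\right) \left(-245\right) + 20110} = -23 - \frac{17699}{\frac{245}{202} + 20110} = -23 - \frac{17699}{\frac{4062465}{202}} = -23 - 17699 \cdot \frac{202}{4062465} = -23 - \frac{325018}{369315} = - \frac{8819263}{369315}$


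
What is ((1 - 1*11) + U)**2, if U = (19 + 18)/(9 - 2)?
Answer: 1089/49 ≈ 22.224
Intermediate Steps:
U = 37/7 ≈ 5.2857
((1 - 1*11) + U)**2 = ((1 - 1*11) + 37/7)**2 = ((1 - 11) + 37/7)**2 = (-10 + 37/7)**2 = (-33/7)**2 = 1089/49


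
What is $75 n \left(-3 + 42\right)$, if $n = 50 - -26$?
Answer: $222300$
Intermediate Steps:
$n = 76$ ($n = 50 + 26 = 76$)
$75 n \left(-3 + 42\right) = 75 \cdot 76 \left(-3 + 42\right) = 5700 \cdot 39 = 222300$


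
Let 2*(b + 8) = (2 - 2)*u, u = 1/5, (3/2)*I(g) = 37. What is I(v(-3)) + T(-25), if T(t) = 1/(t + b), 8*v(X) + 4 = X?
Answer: 271/11 ≈ 24.636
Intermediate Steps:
v(X) = -½ + X/8
I(g) = 74/3 (I(g) = (⅔)*37 = 74/3)
u = ⅕ ≈ 0.20000
b = -8 (b = -8 + ((2 - 2)*(⅕))/2 = -8 + (0*(⅕))/2 = -8 + (½)*0 = -8 + 0 = -8)
T(t) = 1/(-8 + t) (T(t) = 1/(t - 8) = 1/(-8 + t))
I(v(-3)) + T(-25) = 74/3 + 1/(-8 - 25) = 74/3 + 1/(-33) = 74/3 - 1/33 = 271/11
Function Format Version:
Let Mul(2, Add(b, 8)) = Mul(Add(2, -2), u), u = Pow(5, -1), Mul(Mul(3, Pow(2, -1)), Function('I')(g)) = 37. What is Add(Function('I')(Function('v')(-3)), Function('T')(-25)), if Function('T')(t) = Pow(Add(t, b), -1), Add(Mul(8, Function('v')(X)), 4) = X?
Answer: Rational(271, 11) ≈ 24.636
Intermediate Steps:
Function('v')(X) = Add(Rational(-1, 2), Mul(Rational(1, 8), X))
Function('I')(g) = Rational(74, 3) (Function('I')(g) = Mul(Rational(2, 3), 37) = Rational(74, 3))
u = Rational(1, 5) ≈ 0.20000
b = -8 (b = Add(-8, Mul(Rational(1, 2), Mul(Add(2, -2), Rational(1, 5)))) = Add(-8, Mul(Rational(1, 2), Mul(0, Rational(1, 5)))) = Add(-8, Mul(Rational(1, 2), 0)) = Add(-8, 0) = -8)
Function('T')(t) = Pow(Add(-8, t), -1) (Function('T')(t) = Pow(Add(t, -8), -1) = Pow(Add(-8, t), -1))
Add(Function('I')(Function('v')(-3)), Function('T')(-25)) = Add(Rational(74, 3), Pow(Add(-8, -25), -1)) = Add(Rational(74, 3), Pow(-33, -1)) = Add(Rational(74, 3), Rational(-1, 33)) = Rational(271, 11)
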